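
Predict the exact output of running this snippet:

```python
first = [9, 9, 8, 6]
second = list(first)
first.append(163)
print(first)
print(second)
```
[9, 9, 8, 6, 163]
[9, 9, 8, 6]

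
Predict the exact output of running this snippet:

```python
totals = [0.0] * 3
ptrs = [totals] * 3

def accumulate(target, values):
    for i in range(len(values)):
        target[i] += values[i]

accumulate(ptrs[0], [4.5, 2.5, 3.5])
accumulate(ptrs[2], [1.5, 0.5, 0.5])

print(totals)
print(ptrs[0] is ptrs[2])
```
[6.0, 3.0, 4.0]
True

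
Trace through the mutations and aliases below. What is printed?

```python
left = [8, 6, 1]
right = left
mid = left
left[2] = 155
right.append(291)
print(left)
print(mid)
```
[8, 6, 155, 291]
[8, 6, 155, 291]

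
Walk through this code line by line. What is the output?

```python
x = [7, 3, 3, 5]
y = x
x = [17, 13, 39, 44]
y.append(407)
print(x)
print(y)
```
[17, 13, 39, 44]
[7, 3, 3, 5, 407]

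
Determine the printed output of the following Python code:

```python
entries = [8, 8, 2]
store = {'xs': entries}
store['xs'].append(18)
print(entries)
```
[8, 8, 2, 18]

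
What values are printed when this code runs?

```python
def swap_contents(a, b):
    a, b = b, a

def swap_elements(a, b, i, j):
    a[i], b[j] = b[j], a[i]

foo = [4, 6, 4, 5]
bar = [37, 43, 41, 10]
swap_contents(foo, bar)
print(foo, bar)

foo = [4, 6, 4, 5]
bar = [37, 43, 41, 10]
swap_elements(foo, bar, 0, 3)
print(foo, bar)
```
[4, 6, 4, 5] [37, 43, 41, 10]
[10, 6, 4, 5] [37, 43, 41, 4]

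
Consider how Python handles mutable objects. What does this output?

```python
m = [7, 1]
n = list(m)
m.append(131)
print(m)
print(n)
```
[7, 1, 131]
[7, 1]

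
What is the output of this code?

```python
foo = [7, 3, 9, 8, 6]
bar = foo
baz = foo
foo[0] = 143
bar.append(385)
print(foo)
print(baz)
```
[143, 3, 9, 8, 6, 385]
[143, 3, 9, 8, 6, 385]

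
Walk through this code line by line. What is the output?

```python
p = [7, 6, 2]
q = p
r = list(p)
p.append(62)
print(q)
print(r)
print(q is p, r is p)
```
[7, 6, 2, 62]
[7, 6, 2]
True False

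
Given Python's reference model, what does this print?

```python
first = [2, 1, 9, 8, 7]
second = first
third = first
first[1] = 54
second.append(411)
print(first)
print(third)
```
[2, 54, 9, 8, 7, 411]
[2, 54, 9, 8, 7, 411]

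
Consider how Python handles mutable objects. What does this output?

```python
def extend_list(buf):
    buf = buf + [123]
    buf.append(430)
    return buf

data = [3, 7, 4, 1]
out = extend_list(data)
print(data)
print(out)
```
[3, 7, 4, 1]
[3, 7, 4, 1, 123, 430]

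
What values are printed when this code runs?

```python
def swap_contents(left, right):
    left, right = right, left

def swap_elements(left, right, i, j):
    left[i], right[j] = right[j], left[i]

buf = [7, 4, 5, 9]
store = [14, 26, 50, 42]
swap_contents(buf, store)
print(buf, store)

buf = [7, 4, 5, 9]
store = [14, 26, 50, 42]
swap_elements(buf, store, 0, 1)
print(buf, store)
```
[7, 4, 5, 9] [14, 26, 50, 42]
[26, 4, 5, 9] [14, 7, 50, 42]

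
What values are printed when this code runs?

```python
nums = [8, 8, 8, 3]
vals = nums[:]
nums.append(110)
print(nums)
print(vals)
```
[8, 8, 8, 3, 110]
[8, 8, 8, 3]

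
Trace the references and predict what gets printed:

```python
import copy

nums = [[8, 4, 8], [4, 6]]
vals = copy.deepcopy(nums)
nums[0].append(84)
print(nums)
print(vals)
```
[[8, 4, 8, 84], [4, 6]]
[[8, 4, 8], [4, 6]]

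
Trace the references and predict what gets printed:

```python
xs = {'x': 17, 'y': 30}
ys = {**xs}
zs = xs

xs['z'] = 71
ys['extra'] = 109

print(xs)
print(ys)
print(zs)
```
{'x': 17, 'y': 30, 'z': 71}
{'x': 17, 'y': 30, 'extra': 109}
{'x': 17, 'y': 30, 'z': 71}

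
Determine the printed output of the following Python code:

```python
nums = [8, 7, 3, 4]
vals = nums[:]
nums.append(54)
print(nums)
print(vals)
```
[8, 7, 3, 4, 54]
[8, 7, 3, 4]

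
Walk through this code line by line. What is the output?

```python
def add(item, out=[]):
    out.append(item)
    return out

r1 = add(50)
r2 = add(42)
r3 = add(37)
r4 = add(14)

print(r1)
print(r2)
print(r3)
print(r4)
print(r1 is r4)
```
[50, 42, 37, 14]
[50, 42, 37, 14]
[50, 42, 37, 14]
[50, 42, 37, 14]
True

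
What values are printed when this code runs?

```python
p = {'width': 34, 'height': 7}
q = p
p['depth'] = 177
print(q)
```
{'width': 34, 'height': 7, 'depth': 177}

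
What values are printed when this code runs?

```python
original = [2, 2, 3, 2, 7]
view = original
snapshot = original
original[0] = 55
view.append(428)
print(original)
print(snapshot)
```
[55, 2, 3, 2, 7, 428]
[55, 2, 3, 2, 7, 428]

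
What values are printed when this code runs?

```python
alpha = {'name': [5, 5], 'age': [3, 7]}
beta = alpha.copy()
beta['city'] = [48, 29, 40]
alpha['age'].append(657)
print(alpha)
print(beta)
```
{'name': [5, 5], 'age': [3, 7, 657]}
{'name': [5, 5], 'age': [3, 7, 657], 'city': [48, 29, 40]}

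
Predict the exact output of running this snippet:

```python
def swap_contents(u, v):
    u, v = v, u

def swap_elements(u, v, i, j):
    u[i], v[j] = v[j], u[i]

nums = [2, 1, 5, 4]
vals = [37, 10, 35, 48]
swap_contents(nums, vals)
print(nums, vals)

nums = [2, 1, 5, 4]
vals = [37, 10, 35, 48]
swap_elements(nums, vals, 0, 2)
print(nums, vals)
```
[2, 1, 5, 4] [37, 10, 35, 48]
[35, 1, 5, 4] [37, 10, 2, 48]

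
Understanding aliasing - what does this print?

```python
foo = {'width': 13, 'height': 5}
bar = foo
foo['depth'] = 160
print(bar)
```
{'width': 13, 'height': 5, 'depth': 160}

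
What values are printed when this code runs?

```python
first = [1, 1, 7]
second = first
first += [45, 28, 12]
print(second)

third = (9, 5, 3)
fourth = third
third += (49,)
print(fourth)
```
[1, 1, 7, 45, 28, 12]
(9, 5, 3)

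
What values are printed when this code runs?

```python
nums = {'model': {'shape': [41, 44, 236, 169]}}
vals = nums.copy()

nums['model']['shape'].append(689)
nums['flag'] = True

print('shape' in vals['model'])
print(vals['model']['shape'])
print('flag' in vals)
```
True
[41, 44, 236, 169, 689]
False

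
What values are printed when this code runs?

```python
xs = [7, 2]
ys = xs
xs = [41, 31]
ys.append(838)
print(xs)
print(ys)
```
[41, 31]
[7, 2, 838]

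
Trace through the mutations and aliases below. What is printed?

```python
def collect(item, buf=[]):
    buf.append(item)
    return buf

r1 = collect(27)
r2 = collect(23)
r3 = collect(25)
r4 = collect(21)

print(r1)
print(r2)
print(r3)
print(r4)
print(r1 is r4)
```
[27, 23, 25, 21]
[27, 23, 25, 21]
[27, 23, 25, 21]
[27, 23, 25, 21]
True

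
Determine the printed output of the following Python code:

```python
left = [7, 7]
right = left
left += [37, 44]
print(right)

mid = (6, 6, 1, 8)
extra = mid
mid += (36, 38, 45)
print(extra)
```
[7, 7, 37, 44]
(6, 6, 1, 8)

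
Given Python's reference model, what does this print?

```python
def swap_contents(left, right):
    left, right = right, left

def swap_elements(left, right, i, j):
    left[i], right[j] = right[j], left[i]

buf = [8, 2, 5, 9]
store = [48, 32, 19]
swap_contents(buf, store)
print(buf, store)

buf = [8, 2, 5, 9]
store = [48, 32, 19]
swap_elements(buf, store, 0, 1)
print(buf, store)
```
[8, 2, 5, 9] [48, 32, 19]
[32, 2, 5, 9] [48, 8, 19]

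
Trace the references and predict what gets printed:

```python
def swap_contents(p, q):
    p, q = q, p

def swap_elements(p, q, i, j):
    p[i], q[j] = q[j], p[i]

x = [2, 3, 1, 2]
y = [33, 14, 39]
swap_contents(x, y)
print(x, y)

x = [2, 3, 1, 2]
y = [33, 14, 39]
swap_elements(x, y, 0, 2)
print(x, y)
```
[2, 3, 1, 2] [33, 14, 39]
[39, 3, 1, 2] [33, 14, 2]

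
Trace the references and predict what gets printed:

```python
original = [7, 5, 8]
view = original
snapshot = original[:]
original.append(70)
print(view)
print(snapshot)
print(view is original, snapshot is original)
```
[7, 5, 8, 70]
[7, 5, 8]
True False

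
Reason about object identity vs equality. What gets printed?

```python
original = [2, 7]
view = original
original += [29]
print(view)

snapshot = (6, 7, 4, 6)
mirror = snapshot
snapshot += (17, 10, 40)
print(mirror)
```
[2, 7, 29]
(6, 7, 4, 6)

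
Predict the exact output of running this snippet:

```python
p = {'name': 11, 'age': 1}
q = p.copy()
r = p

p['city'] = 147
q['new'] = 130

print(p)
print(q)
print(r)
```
{'name': 11, 'age': 1, 'city': 147}
{'name': 11, 'age': 1, 'new': 130}
{'name': 11, 'age': 1, 'city': 147}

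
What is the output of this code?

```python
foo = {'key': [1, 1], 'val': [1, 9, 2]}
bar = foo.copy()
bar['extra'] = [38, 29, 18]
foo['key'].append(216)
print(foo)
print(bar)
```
{'key': [1, 1, 216], 'val': [1, 9, 2]}
{'key': [1, 1, 216], 'val': [1, 9, 2], 'extra': [38, 29, 18]}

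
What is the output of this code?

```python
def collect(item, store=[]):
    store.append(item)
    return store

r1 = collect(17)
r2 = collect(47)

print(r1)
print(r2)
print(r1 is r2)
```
[17, 47]
[17, 47]
True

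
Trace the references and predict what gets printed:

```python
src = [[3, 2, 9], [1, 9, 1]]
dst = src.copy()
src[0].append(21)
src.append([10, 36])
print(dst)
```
[[3, 2, 9, 21], [1, 9, 1]]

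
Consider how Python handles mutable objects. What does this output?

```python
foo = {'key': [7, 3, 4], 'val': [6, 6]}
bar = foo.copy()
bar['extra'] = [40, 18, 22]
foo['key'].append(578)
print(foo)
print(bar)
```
{'key': [7, 3, 4, 578], 'val': [6, 6]}
{'key': [7, 3, 4, 578], 'val': [6, 6], 'extra': [40, 18, 22]}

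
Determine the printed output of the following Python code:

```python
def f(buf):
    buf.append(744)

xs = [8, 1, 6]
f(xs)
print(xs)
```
[8, 1, 6, 744]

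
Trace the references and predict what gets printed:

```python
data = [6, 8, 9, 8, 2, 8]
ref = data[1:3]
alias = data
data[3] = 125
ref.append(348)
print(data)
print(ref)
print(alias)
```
[6, 8, 9, 125, 2, 8]
[8, 9, 348]
[6, 8, 9, 125, 2, 8]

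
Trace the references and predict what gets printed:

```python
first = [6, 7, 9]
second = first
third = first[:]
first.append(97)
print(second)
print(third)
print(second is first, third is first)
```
[6, 7, 9, 97]
[6, 7, 9]
True False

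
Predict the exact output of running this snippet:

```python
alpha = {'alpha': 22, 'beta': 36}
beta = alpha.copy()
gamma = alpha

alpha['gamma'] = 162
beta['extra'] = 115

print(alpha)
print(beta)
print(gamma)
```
{'alpha': 22, 'beta': 36, 'gamma': 162}
{'alpha': 22, 'beta': 36, 'extra': 115}
{'alpha': 22, 'beta': 36, 'gamma': 162}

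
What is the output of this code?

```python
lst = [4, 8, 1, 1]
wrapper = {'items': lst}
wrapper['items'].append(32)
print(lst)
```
[4, 8, 1, 1, 32]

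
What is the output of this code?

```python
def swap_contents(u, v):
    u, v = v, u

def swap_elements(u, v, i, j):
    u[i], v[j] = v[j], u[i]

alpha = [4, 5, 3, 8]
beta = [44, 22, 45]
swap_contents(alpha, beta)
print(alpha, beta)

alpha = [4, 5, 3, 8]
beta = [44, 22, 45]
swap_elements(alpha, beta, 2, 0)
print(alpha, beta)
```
[4, 5, 3, 8] [44, 22, 45]
[4, 5, 44, 8] [3, 22, 45]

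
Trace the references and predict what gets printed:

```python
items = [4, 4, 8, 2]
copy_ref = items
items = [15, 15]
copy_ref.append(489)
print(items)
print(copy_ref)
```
[15, 15]
[4, 4, 8, 2, 489]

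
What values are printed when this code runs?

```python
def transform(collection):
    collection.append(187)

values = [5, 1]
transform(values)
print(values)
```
[5, 1, 187]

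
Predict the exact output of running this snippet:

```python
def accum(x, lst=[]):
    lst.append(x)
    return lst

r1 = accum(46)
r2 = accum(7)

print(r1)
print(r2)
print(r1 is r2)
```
[46, 7]
[46, 7]
True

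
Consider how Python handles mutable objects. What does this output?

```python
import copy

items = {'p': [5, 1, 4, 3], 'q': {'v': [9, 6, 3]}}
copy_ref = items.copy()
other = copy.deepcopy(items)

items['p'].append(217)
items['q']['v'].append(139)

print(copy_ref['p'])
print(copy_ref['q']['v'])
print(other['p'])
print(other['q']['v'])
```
[5, 1, 4, 3, 217]
[9, 6, 3, 139]
[5, 1, 4, 3]
[9, 6, 3]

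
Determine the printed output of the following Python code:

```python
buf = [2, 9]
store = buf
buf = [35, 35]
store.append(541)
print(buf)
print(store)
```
[35, 35]
[2, 9, 541]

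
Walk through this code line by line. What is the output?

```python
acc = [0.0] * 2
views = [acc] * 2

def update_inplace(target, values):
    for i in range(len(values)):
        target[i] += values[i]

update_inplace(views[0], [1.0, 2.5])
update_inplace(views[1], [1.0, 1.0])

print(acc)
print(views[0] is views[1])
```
[2.0, 3.5]
True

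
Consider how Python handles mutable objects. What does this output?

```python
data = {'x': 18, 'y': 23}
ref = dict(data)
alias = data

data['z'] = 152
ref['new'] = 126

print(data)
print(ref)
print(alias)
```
{'x': 18, 'y': 23, 'z': 152}
{'x': 18, 'y': 23, 'new': 126}
{'x': 18, 'y': 23, 'z': 152}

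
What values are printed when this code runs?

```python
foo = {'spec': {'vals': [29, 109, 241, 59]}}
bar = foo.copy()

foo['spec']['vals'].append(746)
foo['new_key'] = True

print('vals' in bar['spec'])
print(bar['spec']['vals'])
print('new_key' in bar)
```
True
[29, 109, 241, 59, 746]
False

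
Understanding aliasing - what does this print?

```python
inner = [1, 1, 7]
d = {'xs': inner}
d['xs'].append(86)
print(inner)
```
[1, 1, 7, 86]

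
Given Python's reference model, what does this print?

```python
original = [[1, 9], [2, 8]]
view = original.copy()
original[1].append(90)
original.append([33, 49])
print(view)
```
[[1, 9], [2, 8, 90]]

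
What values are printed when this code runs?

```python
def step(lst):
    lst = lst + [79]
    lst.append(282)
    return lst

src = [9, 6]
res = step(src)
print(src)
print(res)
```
[9, 6]
[9, 6, 79, 282]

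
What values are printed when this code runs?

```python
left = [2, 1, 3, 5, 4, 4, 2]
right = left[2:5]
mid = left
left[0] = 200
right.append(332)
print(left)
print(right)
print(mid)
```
[200, 1, 3, 5, 4, 4, 2]
[3, 5, 4, 332]
[200, 1, 3, 5, 4, 4, 2]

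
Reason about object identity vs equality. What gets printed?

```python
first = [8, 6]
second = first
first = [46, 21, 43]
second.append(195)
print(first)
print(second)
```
[46, 21, 43]
[8, 6, 195]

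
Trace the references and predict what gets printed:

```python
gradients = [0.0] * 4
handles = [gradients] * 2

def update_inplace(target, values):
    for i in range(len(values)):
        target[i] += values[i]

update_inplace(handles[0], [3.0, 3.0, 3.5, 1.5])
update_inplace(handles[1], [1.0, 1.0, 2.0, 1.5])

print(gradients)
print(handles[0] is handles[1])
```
[4.0, 4.0, 5.5, 3.0]
True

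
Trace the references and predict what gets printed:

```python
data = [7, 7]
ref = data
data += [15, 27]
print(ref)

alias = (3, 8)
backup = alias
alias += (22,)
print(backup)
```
[7, 7, 15, 27]
(3, 8)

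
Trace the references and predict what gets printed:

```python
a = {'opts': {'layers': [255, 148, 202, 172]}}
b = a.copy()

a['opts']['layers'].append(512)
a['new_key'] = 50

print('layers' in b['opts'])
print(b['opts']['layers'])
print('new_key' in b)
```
True
[255, 148, 202, 172, 512]
False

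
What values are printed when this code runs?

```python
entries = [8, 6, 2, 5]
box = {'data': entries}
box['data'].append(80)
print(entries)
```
[8, 6, 2, 5, 80]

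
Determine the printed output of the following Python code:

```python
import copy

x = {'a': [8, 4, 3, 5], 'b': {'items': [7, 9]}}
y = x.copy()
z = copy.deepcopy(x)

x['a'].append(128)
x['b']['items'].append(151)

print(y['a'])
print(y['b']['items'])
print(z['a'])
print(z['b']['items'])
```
[8, 4, 3, 5, 128]
[7, 9, 151]
[8, 4, 3, 5]
[7, 9]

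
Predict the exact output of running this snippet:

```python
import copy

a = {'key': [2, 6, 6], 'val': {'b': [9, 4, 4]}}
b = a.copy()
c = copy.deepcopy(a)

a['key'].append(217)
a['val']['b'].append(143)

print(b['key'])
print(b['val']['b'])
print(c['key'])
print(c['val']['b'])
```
[2, 6, 6, 217]
[9, 4, 4, 143]
[2, 6, 6]
[9, 4, 4]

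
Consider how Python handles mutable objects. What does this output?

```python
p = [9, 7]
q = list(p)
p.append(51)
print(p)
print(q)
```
[9, 7, 51]
[9, 7]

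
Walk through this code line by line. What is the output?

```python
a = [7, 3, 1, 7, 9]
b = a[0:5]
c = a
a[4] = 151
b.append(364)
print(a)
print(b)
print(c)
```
[7, 3, 1, 7, 151]
[7, 3, 1, 7, 9, 364]
[7, 3, 1, 7, 151]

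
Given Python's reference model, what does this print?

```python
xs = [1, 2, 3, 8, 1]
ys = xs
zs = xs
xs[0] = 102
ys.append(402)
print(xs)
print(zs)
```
[102, 2, 3, 8, 1, 402]
[102, 2, 3, 8, 1, 402]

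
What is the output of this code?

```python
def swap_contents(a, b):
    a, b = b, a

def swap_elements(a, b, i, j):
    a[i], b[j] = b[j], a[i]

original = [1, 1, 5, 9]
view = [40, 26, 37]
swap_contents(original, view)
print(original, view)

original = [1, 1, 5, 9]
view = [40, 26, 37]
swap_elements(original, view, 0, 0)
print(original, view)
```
[1, 1, 5, 9] [40, 26, 37]
[40, 1, 5, 9] [1, 26, 37]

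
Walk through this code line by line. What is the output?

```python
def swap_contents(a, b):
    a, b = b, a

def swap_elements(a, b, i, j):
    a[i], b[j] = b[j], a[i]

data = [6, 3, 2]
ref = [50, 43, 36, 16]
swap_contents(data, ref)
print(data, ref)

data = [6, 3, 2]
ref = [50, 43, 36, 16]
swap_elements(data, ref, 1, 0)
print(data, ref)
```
[6, 3, 2] [50, 43, 36, 16]
[6, 50, 2] [3, 43, 36, 16]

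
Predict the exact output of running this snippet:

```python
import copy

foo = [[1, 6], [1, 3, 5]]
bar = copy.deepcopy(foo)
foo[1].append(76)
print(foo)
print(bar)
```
[[1, 6], [1, 3, 5, 76]]
[[1, 6], [1, 3, 5]]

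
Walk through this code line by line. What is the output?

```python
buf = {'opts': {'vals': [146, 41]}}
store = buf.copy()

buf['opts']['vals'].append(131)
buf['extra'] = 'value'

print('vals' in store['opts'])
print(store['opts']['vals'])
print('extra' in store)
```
True
[146, 41, 131]
False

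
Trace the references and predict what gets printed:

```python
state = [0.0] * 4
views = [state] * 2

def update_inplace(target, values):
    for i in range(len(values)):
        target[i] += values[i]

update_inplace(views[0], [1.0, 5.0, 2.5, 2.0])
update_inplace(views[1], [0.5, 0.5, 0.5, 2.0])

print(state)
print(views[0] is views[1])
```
[1.5, 5.5, 3.0, 4.0]
True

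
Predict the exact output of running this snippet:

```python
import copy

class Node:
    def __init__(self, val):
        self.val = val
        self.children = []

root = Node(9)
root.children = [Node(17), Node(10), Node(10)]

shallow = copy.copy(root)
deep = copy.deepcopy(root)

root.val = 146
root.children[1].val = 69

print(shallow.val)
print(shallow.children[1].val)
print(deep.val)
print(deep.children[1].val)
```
9
69
9
10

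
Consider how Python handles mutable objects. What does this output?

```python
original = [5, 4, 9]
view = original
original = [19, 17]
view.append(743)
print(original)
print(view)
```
[19, 17]
[5, 4, 9, 743]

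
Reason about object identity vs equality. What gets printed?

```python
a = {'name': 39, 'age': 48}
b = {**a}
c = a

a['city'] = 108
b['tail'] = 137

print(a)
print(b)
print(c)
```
{'name': 39, 'age': 48, 'city': 108}
{'name': 39, 'age': 48, 'tail': 137}
{'name': 39, 'age': 48, 'city': 108}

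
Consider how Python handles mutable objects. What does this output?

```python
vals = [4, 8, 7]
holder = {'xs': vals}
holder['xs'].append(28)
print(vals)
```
[4, 8, 7, 28]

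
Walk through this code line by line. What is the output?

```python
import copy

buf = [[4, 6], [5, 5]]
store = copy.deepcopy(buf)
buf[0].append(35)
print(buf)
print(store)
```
[[4, 6, 35], [5, 5]]
[[4, 6], [5, 5]]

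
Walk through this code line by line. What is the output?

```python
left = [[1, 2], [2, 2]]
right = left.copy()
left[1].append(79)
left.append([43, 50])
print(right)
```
[[1, 2], [2, 2, 79]]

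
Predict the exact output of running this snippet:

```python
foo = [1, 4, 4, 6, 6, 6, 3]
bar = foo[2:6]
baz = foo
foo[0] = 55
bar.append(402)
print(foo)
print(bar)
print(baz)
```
[55, 4, 4, 6, 6, 6, 3]
[4, 6, 6, 6, 402]
[55, 4, 4, 6, 6, 6, 3]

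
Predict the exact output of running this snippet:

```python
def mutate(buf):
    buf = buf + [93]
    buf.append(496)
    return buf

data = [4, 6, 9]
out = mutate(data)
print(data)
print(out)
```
[4, 6, 9]
[4, 6, 9, 93, 496]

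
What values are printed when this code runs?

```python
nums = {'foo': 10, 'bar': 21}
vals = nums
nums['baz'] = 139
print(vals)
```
{'foo': 10, 'bar': 21, 'baz': 139}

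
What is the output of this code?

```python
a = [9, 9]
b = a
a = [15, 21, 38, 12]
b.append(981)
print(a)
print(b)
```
[15, 21, 38, 12]
[9, 9, 981]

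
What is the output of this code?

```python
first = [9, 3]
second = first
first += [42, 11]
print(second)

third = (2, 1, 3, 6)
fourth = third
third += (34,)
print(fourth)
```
[9, 3, 42, 11]
(2, 1, 3, 6)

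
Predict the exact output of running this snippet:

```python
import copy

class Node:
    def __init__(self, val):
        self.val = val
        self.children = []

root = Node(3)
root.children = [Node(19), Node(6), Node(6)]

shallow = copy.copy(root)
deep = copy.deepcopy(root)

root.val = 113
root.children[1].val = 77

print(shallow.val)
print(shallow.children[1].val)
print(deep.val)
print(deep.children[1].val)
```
3
77
3
6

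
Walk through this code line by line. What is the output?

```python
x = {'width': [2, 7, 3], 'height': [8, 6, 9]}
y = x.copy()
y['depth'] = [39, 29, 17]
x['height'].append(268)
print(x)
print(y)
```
{'width': [2, 7, 3], 'height': [8, 6, 9, 268]}
{'width': [2, 7, 3], 'height': [8, 6, 9, 268], 'depth': [39, 29, 17]}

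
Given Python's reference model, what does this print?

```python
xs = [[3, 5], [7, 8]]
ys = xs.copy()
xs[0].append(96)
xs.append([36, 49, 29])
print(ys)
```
[[3, 5, 96], [7, 8]]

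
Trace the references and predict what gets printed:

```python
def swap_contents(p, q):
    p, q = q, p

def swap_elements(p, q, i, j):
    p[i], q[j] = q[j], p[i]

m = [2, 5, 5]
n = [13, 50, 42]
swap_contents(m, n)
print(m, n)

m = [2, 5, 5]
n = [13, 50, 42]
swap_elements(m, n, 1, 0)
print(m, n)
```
[2, 5, 5] [13, 50, 42]
[2, 13, 5] [5, 50, 42]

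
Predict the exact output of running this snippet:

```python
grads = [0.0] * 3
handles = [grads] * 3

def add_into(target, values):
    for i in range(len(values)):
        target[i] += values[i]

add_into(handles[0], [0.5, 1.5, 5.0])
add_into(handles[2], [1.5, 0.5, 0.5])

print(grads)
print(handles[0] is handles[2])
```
[2.0, 2.0, 5.5]
True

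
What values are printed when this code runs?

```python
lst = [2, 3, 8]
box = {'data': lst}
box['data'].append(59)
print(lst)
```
[2, 3, 8, 59]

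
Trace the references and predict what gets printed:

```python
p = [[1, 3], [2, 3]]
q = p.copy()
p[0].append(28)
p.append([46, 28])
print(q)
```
[[1, 3, 28], [2, 3]]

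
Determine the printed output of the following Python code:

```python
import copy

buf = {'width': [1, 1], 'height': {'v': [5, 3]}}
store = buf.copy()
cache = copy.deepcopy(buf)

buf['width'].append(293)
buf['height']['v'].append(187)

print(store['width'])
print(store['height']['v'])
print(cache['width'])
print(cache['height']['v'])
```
[1, 1, 293]
[5, 3, 187]
[1, 1]
[5, 3]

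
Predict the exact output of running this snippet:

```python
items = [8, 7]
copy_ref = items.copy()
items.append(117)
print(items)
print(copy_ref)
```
[8, 7, 117]
[8, 7]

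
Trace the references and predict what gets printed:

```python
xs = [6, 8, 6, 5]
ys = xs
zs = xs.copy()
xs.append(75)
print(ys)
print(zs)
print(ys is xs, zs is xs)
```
[6, 8, 6, 5, 75]
[6, 8, 6, 5]
True False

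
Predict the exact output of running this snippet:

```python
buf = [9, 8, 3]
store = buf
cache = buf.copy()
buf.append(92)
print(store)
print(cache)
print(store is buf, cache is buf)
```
[9, 8, 3, 92]
[9, 8, 3]
True False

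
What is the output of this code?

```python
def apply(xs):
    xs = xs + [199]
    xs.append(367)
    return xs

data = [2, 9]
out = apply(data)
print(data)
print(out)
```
[2, 9]
[2, 9, 199, 367]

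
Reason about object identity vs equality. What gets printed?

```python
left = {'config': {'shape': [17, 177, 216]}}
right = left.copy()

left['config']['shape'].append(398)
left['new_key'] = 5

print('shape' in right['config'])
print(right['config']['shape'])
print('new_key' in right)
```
True
[17, 177, 216, 398]
False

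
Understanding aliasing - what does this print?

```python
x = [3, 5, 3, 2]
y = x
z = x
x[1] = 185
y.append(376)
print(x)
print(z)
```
[3, 185, 3, 2, 376]
[3, 185, 3, 2, 376]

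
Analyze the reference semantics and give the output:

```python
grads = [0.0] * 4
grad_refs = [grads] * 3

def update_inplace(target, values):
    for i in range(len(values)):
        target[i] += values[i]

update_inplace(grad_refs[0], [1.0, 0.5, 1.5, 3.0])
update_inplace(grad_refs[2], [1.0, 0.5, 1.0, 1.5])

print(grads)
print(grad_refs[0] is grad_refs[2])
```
[2.0, 1.0, 2.5, 4.5]
True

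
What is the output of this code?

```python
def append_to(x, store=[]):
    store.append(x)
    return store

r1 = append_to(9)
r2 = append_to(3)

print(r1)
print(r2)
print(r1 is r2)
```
[9, 3]
[9, 3]
True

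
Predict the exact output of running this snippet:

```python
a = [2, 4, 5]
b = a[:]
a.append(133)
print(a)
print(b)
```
[2, 4, 5, 133]
[2, 4, 5]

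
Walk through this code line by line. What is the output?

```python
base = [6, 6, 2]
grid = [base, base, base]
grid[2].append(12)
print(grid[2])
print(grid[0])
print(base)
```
[6, 6, 2, 12]
[6, 6, 2, 12]
[6, 6, 2, 12]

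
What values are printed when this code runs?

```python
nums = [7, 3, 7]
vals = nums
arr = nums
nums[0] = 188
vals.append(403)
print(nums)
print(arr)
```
[188, 3, 7, 403]
[188, 3, 7, 403]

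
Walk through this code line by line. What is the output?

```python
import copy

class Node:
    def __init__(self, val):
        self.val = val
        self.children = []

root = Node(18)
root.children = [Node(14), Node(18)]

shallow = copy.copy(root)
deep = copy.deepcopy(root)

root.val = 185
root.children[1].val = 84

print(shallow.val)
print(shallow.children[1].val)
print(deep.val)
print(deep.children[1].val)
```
18
84
18
18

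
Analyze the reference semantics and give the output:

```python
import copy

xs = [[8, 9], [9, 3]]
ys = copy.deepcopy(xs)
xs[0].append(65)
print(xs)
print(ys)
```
[[8, 9, 65], [9, 3]]
[[8, 9], [9, 3]]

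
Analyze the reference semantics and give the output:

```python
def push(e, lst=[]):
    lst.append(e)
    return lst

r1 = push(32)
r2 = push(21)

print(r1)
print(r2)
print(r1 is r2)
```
[32, 21]
[32, 21]
True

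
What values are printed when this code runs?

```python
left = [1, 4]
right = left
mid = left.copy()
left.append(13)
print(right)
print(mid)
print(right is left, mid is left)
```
[1, 4, 13]
[1, 4]
True False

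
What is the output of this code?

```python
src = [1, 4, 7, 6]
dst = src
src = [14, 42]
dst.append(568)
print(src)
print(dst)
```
[14, 42]
[1, 4, 7, 6, 568]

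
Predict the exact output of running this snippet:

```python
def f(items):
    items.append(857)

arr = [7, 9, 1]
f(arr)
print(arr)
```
[7, 9, 1, 857]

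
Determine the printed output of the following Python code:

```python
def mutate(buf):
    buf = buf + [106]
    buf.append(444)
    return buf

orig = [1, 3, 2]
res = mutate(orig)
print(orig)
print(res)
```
[1, 3, 2]
[1, 3, 2, 106, 444]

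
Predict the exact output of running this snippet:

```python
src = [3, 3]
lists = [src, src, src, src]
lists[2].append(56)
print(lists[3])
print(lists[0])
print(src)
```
[3, 3, 56]
[3, 3, 56]
[3, 3, 56]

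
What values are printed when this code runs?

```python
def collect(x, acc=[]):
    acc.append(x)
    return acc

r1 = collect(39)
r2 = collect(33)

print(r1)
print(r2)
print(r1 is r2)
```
[39, 33]
[39, 33]
True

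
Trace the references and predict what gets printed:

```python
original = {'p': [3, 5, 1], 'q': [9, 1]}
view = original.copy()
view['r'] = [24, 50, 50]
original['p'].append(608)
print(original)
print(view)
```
{'p': [3, 5, 1, 608], 'q': [9, 1]}
{'p': [3, 5, 1, 608], 'q': [9, 1], 'r': [24, 50, 50]}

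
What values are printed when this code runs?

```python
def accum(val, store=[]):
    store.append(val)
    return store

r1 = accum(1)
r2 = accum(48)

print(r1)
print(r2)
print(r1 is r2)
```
[1, 48]
[1, 48]
True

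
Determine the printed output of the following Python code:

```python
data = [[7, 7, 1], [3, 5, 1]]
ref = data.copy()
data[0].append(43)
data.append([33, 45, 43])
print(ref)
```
[[7, 7, 1, 43], [3, 5, 1]]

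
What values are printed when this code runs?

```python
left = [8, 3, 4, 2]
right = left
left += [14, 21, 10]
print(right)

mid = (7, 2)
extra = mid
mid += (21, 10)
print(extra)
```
[8, 3, 4, 2, 14, 21, 10]
(7, 2)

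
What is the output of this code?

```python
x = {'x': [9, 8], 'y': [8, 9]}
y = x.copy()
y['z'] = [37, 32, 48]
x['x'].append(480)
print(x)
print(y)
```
{'x': [9, 8, 480], 'y': [8, 9]}
{'x': [9, 8, 480], 'y': [8, 9], 'z': [37, 32, 48]}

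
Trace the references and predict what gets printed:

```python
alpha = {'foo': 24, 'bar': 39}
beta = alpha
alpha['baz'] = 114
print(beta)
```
{'foo': 24, 'bar': 39, 'baz': 114}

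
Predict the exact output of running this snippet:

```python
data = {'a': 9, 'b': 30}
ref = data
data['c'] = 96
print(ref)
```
{'a': 9, 'b': 30, 'c': 96}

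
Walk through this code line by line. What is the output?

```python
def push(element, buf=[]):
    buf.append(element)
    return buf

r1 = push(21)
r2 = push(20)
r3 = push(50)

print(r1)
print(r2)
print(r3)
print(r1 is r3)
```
[21, 20, 50]
[21, 20, 50]
[21, 20, 50]
True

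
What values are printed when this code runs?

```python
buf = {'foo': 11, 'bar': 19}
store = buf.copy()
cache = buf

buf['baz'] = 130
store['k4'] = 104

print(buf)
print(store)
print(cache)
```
{'foo': 11, 'bar': 19, 'baz': 130}
{'foo': 11, 'bar': 19, 'k4': 104}
{'foo': 11, 'bar': 19, 'baz': 130}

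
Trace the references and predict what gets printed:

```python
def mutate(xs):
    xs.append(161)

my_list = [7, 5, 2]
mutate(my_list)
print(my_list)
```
[7, 5, 2, 161]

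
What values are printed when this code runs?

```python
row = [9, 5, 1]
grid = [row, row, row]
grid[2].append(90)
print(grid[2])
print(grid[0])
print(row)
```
[9, 5, 1, 90]
[9, 5, 1, 90]
[9, 5, 1, 90]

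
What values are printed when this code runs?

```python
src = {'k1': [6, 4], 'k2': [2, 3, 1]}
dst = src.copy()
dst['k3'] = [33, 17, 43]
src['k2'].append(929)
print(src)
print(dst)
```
{'k1': [6, 4], 'k2': [2, 3, 1, 929]}
{'k1': [6, 4], 'k2': [2, 3, 1, 929], 'k3': [33, 17, 43]}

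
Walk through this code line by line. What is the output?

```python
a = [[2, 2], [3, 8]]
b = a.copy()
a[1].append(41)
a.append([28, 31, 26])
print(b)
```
[[2, 2], [3, 8, 41]]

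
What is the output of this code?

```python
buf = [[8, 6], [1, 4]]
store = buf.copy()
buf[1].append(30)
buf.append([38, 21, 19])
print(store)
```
[[8, 6], [1, 4, 30]]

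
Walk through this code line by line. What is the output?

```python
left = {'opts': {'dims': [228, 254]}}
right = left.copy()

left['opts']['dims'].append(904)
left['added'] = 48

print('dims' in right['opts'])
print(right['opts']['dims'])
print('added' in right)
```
True
[228, 254, 904]
False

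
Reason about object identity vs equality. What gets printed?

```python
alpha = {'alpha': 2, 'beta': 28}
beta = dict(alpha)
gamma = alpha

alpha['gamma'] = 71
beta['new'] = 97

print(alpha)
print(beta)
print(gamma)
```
{'alpha': 2, 'beta': 28, 'gamma': 71}
{'alpha': 2, 'beta': 28, 'new': 97}
{'alpha': 2, 'beta': 28, 'gamma': 71}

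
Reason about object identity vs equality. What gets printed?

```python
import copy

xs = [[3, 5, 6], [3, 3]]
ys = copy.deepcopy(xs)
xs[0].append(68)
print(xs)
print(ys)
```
[[3, 5, 6, 68], [3, 3]]
[[3, 5, 6], [3, 3]]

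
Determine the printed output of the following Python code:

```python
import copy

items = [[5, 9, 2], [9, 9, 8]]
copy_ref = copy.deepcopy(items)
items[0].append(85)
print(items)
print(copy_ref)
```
[[5, 9, 2, 85], [9, 9, 8]]
[[5, 9, 2], [9, 9, 8]]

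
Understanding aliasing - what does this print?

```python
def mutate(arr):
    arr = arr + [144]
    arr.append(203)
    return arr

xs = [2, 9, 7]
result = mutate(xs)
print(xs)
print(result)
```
[2, 9, 7]
[2, 9, 7, 144, 203]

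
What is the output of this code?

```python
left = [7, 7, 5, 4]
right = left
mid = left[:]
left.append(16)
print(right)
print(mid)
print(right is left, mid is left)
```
[7, 7, 5, 4, 16]
[7, 7, 5, 4]
True False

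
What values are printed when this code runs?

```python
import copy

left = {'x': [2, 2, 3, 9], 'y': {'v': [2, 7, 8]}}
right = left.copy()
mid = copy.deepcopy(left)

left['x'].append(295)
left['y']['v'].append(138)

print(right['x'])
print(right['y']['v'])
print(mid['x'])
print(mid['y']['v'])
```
[2, 2, 3, 9, 295]
[2, 7, 8, 138]
[2, 2, 3, 9]
[2, 7, 8]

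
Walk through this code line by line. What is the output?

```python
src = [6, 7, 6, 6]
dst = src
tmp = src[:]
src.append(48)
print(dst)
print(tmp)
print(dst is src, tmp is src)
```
[6, 7, 6, 6, 48]
[6, 7, 6, 6]
True False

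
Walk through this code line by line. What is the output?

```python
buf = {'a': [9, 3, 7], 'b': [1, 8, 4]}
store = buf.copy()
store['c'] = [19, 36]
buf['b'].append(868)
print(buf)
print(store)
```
{'a': [9, 3, 7], 'b': [1, 8, 4, 868]}
{'a': [9, 3, 7], 'b': [1, 8, 4, 868], 'c': [19, 36]}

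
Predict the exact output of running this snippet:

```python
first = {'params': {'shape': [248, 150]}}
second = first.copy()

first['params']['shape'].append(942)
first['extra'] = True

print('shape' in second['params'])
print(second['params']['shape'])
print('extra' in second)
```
True
[248, 150, 942]
False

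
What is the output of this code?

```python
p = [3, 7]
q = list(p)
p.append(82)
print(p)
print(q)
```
[3, 7, 82]
[3, 7]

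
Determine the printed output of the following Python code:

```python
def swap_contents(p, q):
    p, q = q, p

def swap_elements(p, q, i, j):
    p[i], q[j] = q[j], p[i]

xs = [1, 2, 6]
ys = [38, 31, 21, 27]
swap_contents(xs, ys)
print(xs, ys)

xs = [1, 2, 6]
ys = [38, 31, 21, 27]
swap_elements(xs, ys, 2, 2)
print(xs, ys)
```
[1, 2, 6] [38, 31, 21, 27]
[1, 2, 21] [38, 31, 6, 27]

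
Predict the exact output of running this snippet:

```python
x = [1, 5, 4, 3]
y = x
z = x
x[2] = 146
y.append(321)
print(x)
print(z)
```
[1, 5, 146, 3, 321]
[1, 5, 146, 3, 321]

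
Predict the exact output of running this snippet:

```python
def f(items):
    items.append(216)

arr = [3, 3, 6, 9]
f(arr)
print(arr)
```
[3, 3, 6, 9, 216]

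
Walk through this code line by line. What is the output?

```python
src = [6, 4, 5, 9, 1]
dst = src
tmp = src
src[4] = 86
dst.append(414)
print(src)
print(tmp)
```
[6, 4, 5, 9, 86, 414]
[6, 4, 5, 9, 86, 414]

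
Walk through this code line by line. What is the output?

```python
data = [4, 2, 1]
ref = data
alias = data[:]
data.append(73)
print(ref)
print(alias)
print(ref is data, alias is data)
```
[4, 2, 1, 73]
[4, 2, 1]
True False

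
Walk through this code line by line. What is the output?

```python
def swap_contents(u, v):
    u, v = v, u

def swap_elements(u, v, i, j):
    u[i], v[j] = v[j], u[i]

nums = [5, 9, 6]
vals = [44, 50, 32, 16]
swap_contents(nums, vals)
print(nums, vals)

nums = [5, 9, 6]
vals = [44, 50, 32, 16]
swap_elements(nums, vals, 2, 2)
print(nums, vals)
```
[5, 9, 6] [44, 50, 32, 16]
[5, 9, 32] [44, 50, 6, 16]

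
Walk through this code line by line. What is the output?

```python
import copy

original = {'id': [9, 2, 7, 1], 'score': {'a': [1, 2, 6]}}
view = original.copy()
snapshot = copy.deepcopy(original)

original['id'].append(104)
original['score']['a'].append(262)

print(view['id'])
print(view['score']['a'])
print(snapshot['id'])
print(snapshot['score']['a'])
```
[9, 2, 7, 1, 104]
[1, 2, 6, 262]
[9, 2, 7, 1]
[1, 2, 6]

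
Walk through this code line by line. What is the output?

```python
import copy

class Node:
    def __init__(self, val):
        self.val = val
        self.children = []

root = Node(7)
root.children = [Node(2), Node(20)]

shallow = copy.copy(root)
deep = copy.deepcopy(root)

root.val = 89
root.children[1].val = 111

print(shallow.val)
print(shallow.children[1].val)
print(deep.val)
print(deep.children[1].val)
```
7
111
7
20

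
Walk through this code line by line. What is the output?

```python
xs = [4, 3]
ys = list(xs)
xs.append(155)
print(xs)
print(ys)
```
[4, 3, 155]
[4, 3]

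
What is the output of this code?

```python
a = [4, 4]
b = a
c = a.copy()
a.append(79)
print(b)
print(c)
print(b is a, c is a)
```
[4, 4, 79]
[4, 4]
True False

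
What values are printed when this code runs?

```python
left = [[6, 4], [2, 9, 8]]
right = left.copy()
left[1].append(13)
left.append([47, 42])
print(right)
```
[[6, 4], [2, 9, 8, 13]]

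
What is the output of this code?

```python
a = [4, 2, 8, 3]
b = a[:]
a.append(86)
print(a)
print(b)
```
[4, 2, 8, 3, 86]
[4, 2, 8, 3]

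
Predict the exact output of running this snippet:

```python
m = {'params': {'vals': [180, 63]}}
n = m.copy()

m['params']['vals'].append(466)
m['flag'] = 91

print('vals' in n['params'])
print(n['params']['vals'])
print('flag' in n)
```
True
[180, 63, 466]
False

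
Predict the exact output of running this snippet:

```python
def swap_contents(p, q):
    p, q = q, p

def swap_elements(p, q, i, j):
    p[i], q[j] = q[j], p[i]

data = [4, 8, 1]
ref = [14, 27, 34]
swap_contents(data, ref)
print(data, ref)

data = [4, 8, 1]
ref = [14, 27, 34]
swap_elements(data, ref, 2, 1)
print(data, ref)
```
[4, 8, 1] [14, 27, 34]
[4, 8, 27] [14, 1, 34]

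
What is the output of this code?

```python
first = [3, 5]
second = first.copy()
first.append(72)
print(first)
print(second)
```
[3, 5, 72]
[3, 5]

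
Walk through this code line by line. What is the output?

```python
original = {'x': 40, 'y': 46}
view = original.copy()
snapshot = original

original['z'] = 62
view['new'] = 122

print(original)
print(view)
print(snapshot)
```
{'x': 40, 'y': 46, 'z': 62}
{'x': 40, 'y': 46, 'new': 122}
{'x': 40, 'y': 46, 'z': 62}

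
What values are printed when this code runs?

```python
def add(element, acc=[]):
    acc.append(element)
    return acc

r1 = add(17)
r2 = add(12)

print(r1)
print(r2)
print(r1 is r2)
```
[17, 12]
[17, 12]
True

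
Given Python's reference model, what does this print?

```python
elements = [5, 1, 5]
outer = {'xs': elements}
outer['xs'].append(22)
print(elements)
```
[5, 1, 5, 22]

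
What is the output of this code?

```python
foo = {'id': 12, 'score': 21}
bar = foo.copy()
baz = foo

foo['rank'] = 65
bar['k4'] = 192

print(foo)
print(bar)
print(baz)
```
{'id': 12, 'score': 21, 'rank': 65}
{'id': 12, 'score': 21, 'k4': 192}
{'id': 12, 'score': 21, 'rank': 65}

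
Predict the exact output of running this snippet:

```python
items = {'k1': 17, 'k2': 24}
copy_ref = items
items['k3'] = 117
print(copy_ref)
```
{'k1': 17, 'k2': 24, 'k3': 117}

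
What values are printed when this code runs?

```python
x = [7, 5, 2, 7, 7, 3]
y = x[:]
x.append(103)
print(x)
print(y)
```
[7, 5, 2, 7, 7, 3, 103]
[7, 5, 2, 7, 7, 3]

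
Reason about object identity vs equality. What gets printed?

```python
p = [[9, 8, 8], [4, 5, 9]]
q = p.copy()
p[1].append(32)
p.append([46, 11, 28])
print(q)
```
[[9, 8, 8], [4, 5, 9, 32]]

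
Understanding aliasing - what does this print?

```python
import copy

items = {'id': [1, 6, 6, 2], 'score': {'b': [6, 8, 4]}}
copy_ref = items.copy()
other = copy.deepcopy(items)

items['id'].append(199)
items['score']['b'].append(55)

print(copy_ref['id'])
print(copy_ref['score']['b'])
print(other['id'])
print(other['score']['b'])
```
[1, 6, 6, 2, 199]
[6, 8, 4, 55]
[1, 6, 6, 2]
[6, 8, 4]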